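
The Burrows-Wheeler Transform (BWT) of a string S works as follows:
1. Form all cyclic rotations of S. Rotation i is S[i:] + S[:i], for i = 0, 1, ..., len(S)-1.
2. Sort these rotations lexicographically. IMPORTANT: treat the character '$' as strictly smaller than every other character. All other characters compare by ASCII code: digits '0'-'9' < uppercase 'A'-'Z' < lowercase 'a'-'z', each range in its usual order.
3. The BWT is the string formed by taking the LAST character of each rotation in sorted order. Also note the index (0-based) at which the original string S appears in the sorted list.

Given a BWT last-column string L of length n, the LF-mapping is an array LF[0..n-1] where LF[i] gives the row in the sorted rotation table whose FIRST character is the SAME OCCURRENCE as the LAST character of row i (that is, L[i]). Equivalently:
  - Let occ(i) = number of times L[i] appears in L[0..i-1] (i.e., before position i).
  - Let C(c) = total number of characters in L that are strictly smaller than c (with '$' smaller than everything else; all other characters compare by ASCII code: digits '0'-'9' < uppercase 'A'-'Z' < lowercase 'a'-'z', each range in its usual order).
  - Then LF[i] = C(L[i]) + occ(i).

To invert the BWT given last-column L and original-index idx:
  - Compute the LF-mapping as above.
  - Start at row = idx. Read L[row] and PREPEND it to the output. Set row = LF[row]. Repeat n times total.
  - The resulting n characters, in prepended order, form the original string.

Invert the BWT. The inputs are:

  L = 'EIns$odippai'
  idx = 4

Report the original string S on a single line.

Answer: disappoinIE$

Derivation:
LF mapping: 1 2 7 11 0 8 4 5 9 10 3 6
Walk LF starting at row 4, prepending L[row]:
  step 1: row=4, L[4]='$', prepend. Next row=LF[4]=0
  step 2: row=0, L[0]='E', prepend. Next row=LF[0]=1
  step 3: row=1, L[1]='I', prepend. Next row=LF[1]=2
  step 4: row=2, L[2]='n', prepend. Next row=LF[2]=7
  step 5: row=7, L[7]='i', prepend. Next row=LF[7]=5
  step 6: row=5, L[5]='o', prepend. Next row=LF[5]=8
  step 7: row=8, L[8]='p', prepend. Next row=LF[8]=9
  step 8: row=9, L[9]='p', prepend. Next row=LF[9]=10
  step 9: row=10, L[10]='a', prepend. Next row=LF[10]=3
  step 10: row=3, L[3]='s', prepend. Next row=LF[3]=11
  step 11: row=11, L[11]='i', prepend. Next row=LF[11]=6
  step 12: row=6, L[6]='d', prepend. Next row=LF[6]=4
Reversed output: disappoinIE$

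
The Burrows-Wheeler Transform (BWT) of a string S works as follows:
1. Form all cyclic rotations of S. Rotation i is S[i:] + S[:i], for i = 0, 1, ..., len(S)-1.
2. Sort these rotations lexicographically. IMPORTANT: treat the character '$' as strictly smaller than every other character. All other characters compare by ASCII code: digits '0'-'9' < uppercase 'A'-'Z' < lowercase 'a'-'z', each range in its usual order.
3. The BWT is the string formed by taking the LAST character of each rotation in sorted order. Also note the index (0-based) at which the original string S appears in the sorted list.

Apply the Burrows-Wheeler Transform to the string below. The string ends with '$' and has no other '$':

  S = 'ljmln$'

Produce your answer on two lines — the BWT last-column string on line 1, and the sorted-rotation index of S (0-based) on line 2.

Answer: nl$mjl
2

Derivation:
All 6 rotations (rotation i = S[i:]+S[:i]):
  rot[0] = ljmln$
  rot[1] = jmln$l
  rot[2] = mln$lj
  rot[3] = ln$ljm
  rot[4] = n$ljml
  rot[5] = $ljmln
Sorted (with $ < everything):
  sorted[0] = $ljmln  (last char: 'n')
  sorted[1] = jmln$l  (last char: 'l')
  sorted[2] = ljmln$  (last char: '$')
  sorted[3] = ln$ljm  (last char: 'm')
  sorted[4] = mln$lj  (last char: 'j')
  sorted[5] = n$ljml  (last char: 'l')
Last column: nl$mjl
Original string S is at sorted index 2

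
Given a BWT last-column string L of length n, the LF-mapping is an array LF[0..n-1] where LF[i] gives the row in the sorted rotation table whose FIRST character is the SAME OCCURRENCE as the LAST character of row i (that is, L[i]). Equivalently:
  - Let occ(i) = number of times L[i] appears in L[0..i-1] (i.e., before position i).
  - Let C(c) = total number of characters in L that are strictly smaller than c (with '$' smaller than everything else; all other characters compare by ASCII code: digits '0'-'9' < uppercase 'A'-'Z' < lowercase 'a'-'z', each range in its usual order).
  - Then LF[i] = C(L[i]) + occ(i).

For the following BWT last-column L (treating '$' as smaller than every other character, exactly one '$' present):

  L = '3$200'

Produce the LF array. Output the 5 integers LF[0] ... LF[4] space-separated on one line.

Char counts: '$':1, '0':2, '2':1, '3':1
C (first-col start): C('$')=0, C('0')=1, C('2')=3, C('3')=4
L[0]='3': occ=0, LF[0]=C('3')+0=4+0=4
L[1]='$': occ=0, LF[1]=C('$')+0=0+0=0
L[2]='2': occ=0, LF[2]=C('2')+0=3+0=3
L[3]='0': occ=0, LF[3]=C('0')+0=1+0=1
L[4]='0': occ=1, LF[4]=C('0')+1=1+1=2

Answer: 4 0 3 1 2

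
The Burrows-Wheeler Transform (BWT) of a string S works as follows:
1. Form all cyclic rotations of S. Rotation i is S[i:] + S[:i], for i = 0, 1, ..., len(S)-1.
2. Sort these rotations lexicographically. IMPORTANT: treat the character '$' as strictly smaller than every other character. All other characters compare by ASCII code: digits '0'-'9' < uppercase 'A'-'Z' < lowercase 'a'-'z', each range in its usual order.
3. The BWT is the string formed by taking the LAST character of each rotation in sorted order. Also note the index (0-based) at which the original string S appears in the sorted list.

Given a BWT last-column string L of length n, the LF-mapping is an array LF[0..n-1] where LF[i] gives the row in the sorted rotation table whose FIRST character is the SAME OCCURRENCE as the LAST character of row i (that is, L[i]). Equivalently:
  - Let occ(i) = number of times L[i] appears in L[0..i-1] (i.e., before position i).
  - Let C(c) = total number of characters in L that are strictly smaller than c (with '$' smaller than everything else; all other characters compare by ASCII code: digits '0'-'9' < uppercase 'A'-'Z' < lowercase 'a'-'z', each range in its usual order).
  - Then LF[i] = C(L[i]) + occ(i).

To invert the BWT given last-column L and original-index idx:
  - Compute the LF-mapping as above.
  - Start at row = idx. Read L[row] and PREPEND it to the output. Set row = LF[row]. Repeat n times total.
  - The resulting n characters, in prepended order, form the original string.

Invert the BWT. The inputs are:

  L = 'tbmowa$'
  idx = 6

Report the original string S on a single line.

Answer: wombat$

Derivation:
LF mapping: 5 2 3 4 6 1 0
Walk LF starting at row 6, prepending L[row]:
  step 1: row=6, L[6]='$', prepend. Next row=LF[6]=0
  step 2: row=0, L[0]='t', prepend. Next row=LF[0]=5
  step 3: row=5, L[5]='a', prepend. Next row=LF[5]=1
  step 4: row=1, L[1]='b', prepend. Next row=LF[1]=2
  step 5: row=2, L[2]='m', prepend. Next row=LF[2]=3
  step 6: row=3, L[3]='o', prepend. Next row=LF[3]=4
  step 7: row=4, L[4]='w', prepend. Next row=LF[4]=6
Reversed output: wombat$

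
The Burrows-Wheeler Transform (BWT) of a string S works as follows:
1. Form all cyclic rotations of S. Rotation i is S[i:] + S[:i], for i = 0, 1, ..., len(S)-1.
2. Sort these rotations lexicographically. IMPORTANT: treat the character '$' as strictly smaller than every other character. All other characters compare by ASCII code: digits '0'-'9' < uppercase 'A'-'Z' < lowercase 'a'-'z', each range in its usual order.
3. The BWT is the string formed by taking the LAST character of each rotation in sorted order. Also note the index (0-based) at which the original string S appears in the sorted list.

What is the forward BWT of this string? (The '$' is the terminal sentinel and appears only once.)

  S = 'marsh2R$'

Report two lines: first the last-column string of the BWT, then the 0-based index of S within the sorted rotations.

Answer: Rh2ms$ar
5

Derivation:
All 8 rotations (rotation i = S[i:]+S[:i]):
  rot[0] = marsh2R$
  rot[1] = arsh2R$m
  rot[2] = rsh2R$ma
  rot[3] = sh2R$mar
  rot[4] = h2R$mars
  rot[5] = 2R$marsh
  rot[6] = R$marsh2
  rot[7] = $marsh2R
Sorted (with $ < everything):
  sorted[0] = $marsh2R  (last char: 'R')
  sorted[1] = 2R$marsh  (last char: 'h')
  sorted[2] = R$marsh2  (last char: '2')
  sorted[3] = arsh2R$m  (last char: 'm')
  sorted[4] = h2R$mars  (last char: 's')
  sorted[5] = marsh2R$  (last char: '$')
  sorted[6] = rsh2R$ma  (last char: 'a')
  sorted[7] = sh2R$mar  (last char: 'r')
Last column: Rh2ms$ar
Original string S is at sorted index 5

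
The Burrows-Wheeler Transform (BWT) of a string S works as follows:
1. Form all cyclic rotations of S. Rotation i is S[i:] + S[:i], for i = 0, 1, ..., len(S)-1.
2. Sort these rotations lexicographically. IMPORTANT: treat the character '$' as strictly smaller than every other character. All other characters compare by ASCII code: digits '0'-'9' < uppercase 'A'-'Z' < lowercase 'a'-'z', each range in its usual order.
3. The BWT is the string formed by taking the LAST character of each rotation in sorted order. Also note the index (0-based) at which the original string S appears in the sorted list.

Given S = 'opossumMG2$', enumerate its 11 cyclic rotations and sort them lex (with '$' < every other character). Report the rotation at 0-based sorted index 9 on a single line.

All 11 rotations (rotation i = S[i:]+S[:i]):
  rot[0] = opossumMG2$
  rot[1] = possumMG2$o
  rot[2] = ossumMG2$op
  rot[3] = ssumMG2$opo
  rot[4] = sumMG2$opos
  rot[5] = umMG2$oposs
  rot[6] = mMG2$opossu
  rot[7] = MG2$opossum
  rot[8] = G2$opossumM
  rot[9] = 2$opossumMG
  rot[10] = $opossumMG2
Sorted (with $ < everything):
  sorted[0] = $opossumMG2
  sorted[1] = 2$opossumMG
  sorted[2] = G2$opossumM
  sorted[3] = MG2$opossum
  sorted[4] = mMG2$opossu
  sorted[5] = opossumMG2$
  sorted[6] = ossumMG2$op
  sorted[7] = possumMG2$o
  sorted[8] = ssumMG2$opo
  sorted[9] = sumMG2$opos
  sorted[10] = umMG2$oposs
sorted[9] = sumMG2$opos

Answer: sumMG2$opos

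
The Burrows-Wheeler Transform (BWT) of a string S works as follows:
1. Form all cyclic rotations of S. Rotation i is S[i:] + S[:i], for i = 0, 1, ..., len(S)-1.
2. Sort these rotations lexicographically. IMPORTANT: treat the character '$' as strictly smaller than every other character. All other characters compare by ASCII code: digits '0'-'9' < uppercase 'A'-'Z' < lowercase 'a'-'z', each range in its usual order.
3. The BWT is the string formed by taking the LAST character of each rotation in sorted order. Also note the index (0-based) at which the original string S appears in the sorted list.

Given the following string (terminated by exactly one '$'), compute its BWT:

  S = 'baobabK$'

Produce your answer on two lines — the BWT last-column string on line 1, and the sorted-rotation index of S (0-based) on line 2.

Answer: Kbbbao$a
6

Derivation:
All 8 rotations (rotation i = S[i:]+S[:i]):
  rot[0] = baobabK$
  rot[1] = aobabK$b
  rot[2] = obabK$ba
  rot[3] = babK$bao
  rot[4] = abK$baob
  rot[5] = bK$baoba
  rot[6] = K$baobab
  rot[7] = $baobabK
Sorted (with $ < everything):
  sorted[0] = $baobabK  (last char: 'K')
  sorted[1] = K$baobab  (last char: 'b')
  sorted[2] = abK$baob  (last char: 'b')
  sorted[3] = aobabK$b  (last char: 'b')
  sorted[4] = bK$baoba  (last char: 'a')
  sorted[5] = babK$bao  (last char: 'o')
  sorted[6] = baobabK$  (last char: '$')
  sorted[7] = obabK$ba  (last char: 'a')
Last column: Kbbbao$a
Original string S is at sorted index 6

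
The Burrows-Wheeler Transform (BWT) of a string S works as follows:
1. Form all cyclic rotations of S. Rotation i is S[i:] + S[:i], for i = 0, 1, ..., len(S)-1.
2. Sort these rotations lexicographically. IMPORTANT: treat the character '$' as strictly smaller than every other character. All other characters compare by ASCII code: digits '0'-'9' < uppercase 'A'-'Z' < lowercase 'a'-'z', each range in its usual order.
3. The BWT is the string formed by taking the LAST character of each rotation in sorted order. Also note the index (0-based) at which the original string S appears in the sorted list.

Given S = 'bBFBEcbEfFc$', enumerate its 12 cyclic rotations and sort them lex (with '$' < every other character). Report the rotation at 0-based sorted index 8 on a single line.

Answer: bEfFc$bBFBEc

Derivation:
All 12 rotations (rotation i = S[i:]+S[:i]):
  rot[0] = bBFBEcbEfFc$
  rot[1] = BFBEcbEfFc$b
  rot[2] = FBEcbEfFc$bB
  rot[3] = BEcbEfFc$bBF
  rot[4] = EcbEfFc$bBFB
  rot[5] = cbEfFc$bBFBE
  rot[6] = bEfFc$bBFBEc
  rot[7] = EfFc$bBFBEcb
  rot[8] = fFc$bBFBEcbE
  rot[9] = Fc$bBFBEcbEf
  rot[10] = c$bBFBEcbEfF
  rot[11] = $bBFBEcbEfFc
Sorted (with $ < everything):
  sorted[0] = $bBFBEcbEfFc
  sorted[1] = BEcbEfFc$bBF
  sorted[2] = BFBEcbEfFc$b
  sorted[3] = EcbEfFc$bBFB
  sorted[4] = EfFc$bBFBEcb
  sorted[5] = FBEcbEfFc$bB
  sorted[6] = Fc$bBFBEcbEf
  sorted[7] = bBFBEcbEfFc$
  sorted[8] = bEfFc$bBFBEc
  sorted[9] = c$bBFBEcbEfF
  sorted[10] = cbEfFc$bBFBE
  sorted[11] = fFc$bBFBEcbE
sorted[8] = bEfFc$bBFBEc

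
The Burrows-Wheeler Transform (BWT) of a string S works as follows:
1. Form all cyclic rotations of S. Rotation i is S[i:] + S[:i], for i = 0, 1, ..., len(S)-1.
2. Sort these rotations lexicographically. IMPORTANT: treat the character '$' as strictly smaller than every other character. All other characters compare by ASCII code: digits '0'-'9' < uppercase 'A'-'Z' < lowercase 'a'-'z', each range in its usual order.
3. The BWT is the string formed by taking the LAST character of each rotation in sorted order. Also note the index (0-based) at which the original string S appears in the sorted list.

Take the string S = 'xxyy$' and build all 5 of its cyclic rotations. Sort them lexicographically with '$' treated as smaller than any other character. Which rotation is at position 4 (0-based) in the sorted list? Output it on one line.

All 5 rotations (rotation i = S[i:]+S[:i]):
  rot[0] = xxyy$
  rot[1] = xyy$x
  rot[2] = yy$xx
  rot[3] = y$xxy
  rot[4] = $xxyy
Sorted (with $ < everything):
  sorted[0] = $xxyy
  sorted[1] = xxyy$
  sorted[2] = xyy$x
  sorted[3] = y$xxy
  sorted[4] = yy$xx
sorted[4] = yy$xx

Answer: yy$xx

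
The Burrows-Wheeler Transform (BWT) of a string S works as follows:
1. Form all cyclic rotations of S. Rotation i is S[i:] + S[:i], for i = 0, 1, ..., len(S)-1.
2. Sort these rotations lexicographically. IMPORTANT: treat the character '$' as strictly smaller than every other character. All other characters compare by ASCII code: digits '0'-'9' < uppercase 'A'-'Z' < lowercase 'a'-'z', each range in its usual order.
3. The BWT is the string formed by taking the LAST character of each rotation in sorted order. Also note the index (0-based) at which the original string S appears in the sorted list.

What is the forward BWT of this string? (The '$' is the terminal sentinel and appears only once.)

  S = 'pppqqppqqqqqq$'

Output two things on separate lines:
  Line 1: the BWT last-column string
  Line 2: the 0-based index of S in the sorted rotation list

All 14 rotations (rotation i = S[i:]+S[:i]):
  rot[0] = pppqqppqqqqqq$
  rot[1] = ppqqppqqqqqq$p
  rot[2] = pqqppqqqqqq$pp
  rot[3] = qqppqqqqqq$ppp
  rot[4] = qppqqqqqq$pppq
  rot[5] = ppqqqqqq$pppqq
  rot[6] = pqqqqqq$pppqqp
  rot[7] = qqqqqq$pppqqpp
  rot[8] = qqqqq$pppqqppq
  rot[9] = qqqq$pppqqppqq
  rot[10] = qqq$pppqqppqqq
  rot[11] = qq$pppqqppqqqq
  rot[12] = q$pppqqppqqqqq
  rot[13] = $pppqqppqqqqqq
Sorted (with $ < everything):
  sorted[0] = $pppqqppqqqqqq  (last char: 'q')
  sorted[1] = pppqqppqqqqqq$  (last char: '$')
  sorted[2] = ppqqppqqqqqq$p  (last char: 'p')
  sorted[3] = ppqqqqqq$pppqq  (last char: 'q')
  sorted[4] = pqqppqqqqqq$pp  (last char: 'p')
  sorted[5] = pqqqqqq$pppqqp  (last char: 'p')
  sorted[6] = q$pppqqppqqqqq  (last char: 'q')
  sorted[7] = qppqqqqqq$pppq  (last char: 'q')
  sorted[8] = qq$pppqqppqqqq  (last char: 'q')
  sorted[9] = qqppqqqqqq$ppp  (last char: 'p')
  sorted[10] = qqq$pppqqppqqq  (last char: 'q')
  sorted[11] = qqqq$pppqqppqq  (last char: 'q')
  sorted[12] = qqqqq$pppqqppq  (last char: 'q')
  sorted[13] = qqqqqq$pppqqpp  (last char: 'p')
Last column: q$pqppqqqpqqqp
Original string S is at sorted index 1

Answer: q$pqppqqqpqqqp
1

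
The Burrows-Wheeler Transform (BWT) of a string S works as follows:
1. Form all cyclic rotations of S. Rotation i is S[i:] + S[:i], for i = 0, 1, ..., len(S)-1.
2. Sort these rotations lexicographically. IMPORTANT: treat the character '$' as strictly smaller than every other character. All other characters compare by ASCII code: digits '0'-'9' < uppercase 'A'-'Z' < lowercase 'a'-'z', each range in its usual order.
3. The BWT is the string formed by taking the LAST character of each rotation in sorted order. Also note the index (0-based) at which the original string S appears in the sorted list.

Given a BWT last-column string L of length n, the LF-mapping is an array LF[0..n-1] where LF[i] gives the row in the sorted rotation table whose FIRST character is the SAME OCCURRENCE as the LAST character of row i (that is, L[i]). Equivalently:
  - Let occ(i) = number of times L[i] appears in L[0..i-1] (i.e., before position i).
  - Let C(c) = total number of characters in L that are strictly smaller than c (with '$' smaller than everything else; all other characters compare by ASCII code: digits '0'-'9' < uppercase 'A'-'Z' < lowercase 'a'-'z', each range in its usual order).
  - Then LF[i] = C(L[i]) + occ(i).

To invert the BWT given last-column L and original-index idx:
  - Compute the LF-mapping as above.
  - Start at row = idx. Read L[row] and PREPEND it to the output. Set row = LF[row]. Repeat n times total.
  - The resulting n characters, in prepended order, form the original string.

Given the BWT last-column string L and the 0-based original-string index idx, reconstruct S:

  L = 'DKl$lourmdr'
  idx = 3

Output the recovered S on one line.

Answer: drumrollKD$

Derivation:
LF mapping: 1 2 4 0 5 7 10 8 6 3 9
Walk LF starting at row 3, prepending L[row]:
  step 1: row=3, L[3]='$', prepend. Next row=LF[3]=0
  step 2: row=0, L[0]='D', prepend. Next row=LF[0]=1
  step 3: row=1, L[1]='K', prepend. Next row=LF[1]=2
  step 4: row=2, L[2]='l', prepend. Next row=LF[2]=4
  step 5: row=4, L[4]='l', prepend. Next row=LF[4]=5
  step 6: row=5, L[5]='o', prepend. Next row=LF[5]=7
  step 7: row=7, L[7]='r', prepend. Next row=LF[7]=8
  step 8: row=8, L[8]='m', prepend. Next row=LF[8]=6
  step 9: row=6, L[6]='u', prepend. Next row=LF[6]=10
  step 10: row=10, L[10]='r', prepend. Next row=LF[10]=9
  step 11: row=9, L[9]='d', prepend. Next row=LF[9]=3
Reversed output: drumrollKD$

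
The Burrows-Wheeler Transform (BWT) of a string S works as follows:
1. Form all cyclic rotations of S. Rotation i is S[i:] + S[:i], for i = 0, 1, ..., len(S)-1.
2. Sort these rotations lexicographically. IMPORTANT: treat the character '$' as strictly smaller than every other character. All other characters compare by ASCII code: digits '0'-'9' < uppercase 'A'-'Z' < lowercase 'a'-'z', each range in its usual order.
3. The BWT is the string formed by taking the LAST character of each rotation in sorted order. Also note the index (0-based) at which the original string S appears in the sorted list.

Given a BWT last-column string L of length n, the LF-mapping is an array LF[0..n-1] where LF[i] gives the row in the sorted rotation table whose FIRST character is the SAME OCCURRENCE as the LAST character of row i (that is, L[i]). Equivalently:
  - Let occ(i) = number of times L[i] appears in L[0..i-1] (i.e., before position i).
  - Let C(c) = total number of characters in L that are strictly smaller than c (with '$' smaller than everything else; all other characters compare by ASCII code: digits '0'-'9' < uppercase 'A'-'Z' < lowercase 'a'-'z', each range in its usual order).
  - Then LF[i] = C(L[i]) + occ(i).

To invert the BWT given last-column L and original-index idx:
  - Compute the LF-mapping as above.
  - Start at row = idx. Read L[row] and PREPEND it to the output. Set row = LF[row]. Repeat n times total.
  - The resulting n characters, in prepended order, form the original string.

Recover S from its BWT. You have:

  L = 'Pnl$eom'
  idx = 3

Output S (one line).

LF mapping: 1 5 3 0 2 6 4
Walk LF starting at row 3, prepending L[row]:
  step 1: row=3, L[3]='$', prepend. Next row=LF[3]=0
  step 2: row=0, L[0]='P', prepend. Next row=LF[0]=1
  step 3: row=1, L[1]='n', prepend. Next row=LF[1]=5
  step 4: row=5, L[5]='o', prepend. Next row=LF[5]=6
  step 5: row=6, L[6]='m', prepend. Next row=LF[6]=4
  step 6: row=4, L[4]='e', prepend. Next row=LF[4]=2
  step 7: row=2, L[2]='l', prepend. Next row=LF[2]=3
Reversed output: lemonP$

Answer: lemonP$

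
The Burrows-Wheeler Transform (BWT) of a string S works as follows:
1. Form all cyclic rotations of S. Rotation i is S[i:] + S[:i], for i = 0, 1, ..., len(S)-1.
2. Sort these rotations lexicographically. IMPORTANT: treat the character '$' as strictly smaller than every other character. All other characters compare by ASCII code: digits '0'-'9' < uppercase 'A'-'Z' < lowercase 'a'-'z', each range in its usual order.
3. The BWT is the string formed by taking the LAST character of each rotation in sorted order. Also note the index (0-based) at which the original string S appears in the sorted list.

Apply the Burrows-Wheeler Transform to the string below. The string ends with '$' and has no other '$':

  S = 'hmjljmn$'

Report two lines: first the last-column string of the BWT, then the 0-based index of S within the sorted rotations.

All 8 rotations (rotation i = S[i:]+S[:i]):
  rot[0] = hmjljmn$
  rot[1] = mjljmn$h
  rot[2] = jljmn$hm
  rot[3] = ljmn$hmj
  rot[4] = jmn$hmjl
  rot[5] = mn$hmjlj
  rot[6] = n$hmjljm
  rot[7] = $hmjljmn
Sorted (with $ < everything):
  sorted[0] = $hmjljmn  (last char: 'n')
  sorted[1] = hmjljmn$  (last char: '$')
  sorted[2] = jljmn$hm  (last char: 'm')
  sorted[3] = jmn$hmjl  (last char: 'l')
  sorted[4] = ljmn$hmj  (last char: 'j')
  sorted[5] = mjljmn$h  (last char: 'h')
  sorted[6] = mn$hmjlj  (last char: 'j')
  sorted[7] = n$hmjljm  (last char: 'm')
Last column: n$mljhjm
Original string S is at sorted index 1

Answer: n$mljhjm
1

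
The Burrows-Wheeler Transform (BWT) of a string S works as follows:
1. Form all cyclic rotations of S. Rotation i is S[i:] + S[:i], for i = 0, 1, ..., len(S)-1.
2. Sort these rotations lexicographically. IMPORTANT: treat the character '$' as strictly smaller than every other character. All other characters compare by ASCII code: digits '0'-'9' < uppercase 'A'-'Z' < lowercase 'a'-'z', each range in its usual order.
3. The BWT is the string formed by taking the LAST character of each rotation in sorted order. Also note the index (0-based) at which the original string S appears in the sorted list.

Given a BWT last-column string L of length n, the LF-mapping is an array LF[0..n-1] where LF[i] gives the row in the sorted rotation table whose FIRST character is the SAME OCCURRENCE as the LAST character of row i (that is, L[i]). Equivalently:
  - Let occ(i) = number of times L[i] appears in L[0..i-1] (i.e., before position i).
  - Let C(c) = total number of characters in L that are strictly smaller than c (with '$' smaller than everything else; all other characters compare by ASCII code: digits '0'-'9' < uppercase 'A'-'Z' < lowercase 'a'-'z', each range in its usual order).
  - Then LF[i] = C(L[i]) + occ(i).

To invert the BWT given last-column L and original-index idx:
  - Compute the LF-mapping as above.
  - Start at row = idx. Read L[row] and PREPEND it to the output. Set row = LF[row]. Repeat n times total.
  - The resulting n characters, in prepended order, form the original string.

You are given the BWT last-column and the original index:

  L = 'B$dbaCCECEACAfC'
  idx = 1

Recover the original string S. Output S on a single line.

Answer: AEECaCCCCfdAbB$

Derivation:
LF mapping: 3 0 13 12 11 4 5 9 6 10 1 7 2 14 8
Walk LF starting at row 1, prepending L[row]:
  step 1: row=1, L[1]='$', prepend. Next row=LF[1]=0
  step 2: row=0, L[0]='B', prepend. Next row=LF[0]=3
  step 3: row=3, L[3]='b', prepend. Next row=LF[3]=12
  step 4: row=12, L[12]='A', prepend. Next row=LF[12]=2
  step 5: row=2, L[2]='d', prepend. Next row=LF[2]=13
  step 6: row=13, L[13]='f', prepend. Next row=LF[13]=14
  step 7: row=14, L[14]='C', prepend. Next row=LF[14]=8
  step 8: row=8, L[8]='C', prepend. Next row=LF[8]=6
  step 9: row=6, L[6]='C', prepend. Next row=LF[6]=5
  step 10: row=5, L[5]='C', prepend. Next row=LF[5]=4
  step 11: row=4, L[4]='a', prepend. Next row=LF[4]=11
  step 12: row=11, L[11]='C', prepend. Next row=LF[11]=7
  step 13: row=7, L[7]='E', prepend. Next row=LF[7]=9
  step 14: row=9, L[9]='E', prepend. Next row=LF[9]=10
  step 15: row=10, L[10]='A', prepend. Next row=LF[10]=1
Reversed output: AEECaCCCCfdAbB$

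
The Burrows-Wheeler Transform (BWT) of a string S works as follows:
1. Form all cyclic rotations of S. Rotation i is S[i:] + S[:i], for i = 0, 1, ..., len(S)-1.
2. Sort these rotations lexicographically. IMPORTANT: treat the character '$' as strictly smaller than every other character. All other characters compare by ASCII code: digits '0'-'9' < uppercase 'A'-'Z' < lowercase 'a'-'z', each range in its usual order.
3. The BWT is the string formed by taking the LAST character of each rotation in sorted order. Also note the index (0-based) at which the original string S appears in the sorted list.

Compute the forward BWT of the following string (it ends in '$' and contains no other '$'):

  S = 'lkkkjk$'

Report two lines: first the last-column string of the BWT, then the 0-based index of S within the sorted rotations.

Answer: kkjkkl$
6

Derivation:
All 7 rotations (rotation i = S[i:]+S[:i]):
  rot[0] = lkkkjk$
  rot[1] = kkkjk$l
  rot[2] = kkjk$lk
  rot[3] = kjk$lkk
  rot[4] = jk$lkkk
  rot[5] = k$lkkkj
  rot[6] = $lkkkjk
Sorted (with $ < everything):
  sorted[0] = $lkkkjk  (last char: 'k')
  sorted[1] = jk$lkkk  (last char: 'k')
  sorted[2] = k$lkkkj  (last char: 'j')
  sorted[3] = kjk$lkk  (last char: 'k')
  sorted[4] = kkjk$lk  (last char: 'k')
  sorted[5] = kkkjk$l  (last char: 'l')
  sorted[6] = lkkkjk$  (last char: '$')
Last column: kkjkkl$
Original string S is at sorted index 6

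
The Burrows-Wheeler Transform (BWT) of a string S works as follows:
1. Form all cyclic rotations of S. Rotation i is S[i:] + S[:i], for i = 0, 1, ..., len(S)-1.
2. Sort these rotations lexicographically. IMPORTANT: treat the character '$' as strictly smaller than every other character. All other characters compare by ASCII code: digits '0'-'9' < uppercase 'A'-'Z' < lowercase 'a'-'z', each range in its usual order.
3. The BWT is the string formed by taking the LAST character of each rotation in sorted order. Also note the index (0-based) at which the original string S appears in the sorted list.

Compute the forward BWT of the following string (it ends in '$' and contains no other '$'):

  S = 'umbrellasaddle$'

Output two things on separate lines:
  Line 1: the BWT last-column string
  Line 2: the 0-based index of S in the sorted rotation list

All 15 rotations (rotation i = S[i:]+S[:i]):
  rot[0] = umbrellasaddle$
  rot[1] = mbrellasaddle$u
  rot[2] = brellasaddle$um
  rot[3] = rellasaddle$umb
  rot[4] = ellasaddle$umbr
  rot[5] = llasaddle$umbre
  rot[6] = lasaddle$umbrel
  rot[7] = asaddle$umbrell
  rot[8] = saddle$umbrella
  rot[9] = addle$umbrellas
  rot[10] = ddle$umbrellasa
  rot[11] = dle$umbrellasad
  rot[12] = le$umbrellasadd
  rot[13] = e$umbrellasaddl
  rot[14] = $umbrellasaddle
Sorted (with $ < everything):
  sorted[0] = $umbrellasaddle  (last char: 'e')
  sorted[1] = addle$umbrellas  (last char: 's')
  sorted[2] = asaddle$umbrell  (last char: 'l')
  sorted[3] = brellasaddle$um  (last char: 'm')
  sorted[4] = ddle$umbrellasa  (last char: 'a')
  sorted[5] = dle$umbrellasad  (last char: 'd')
  sorted[6] = e$umbrellasaddl  (last char: 'l')
  sorted[7] = ellasaddle$umbr  (last char: 'r')
  sorted[8] = lasaddle$umbrel  (last char: 'l')
  sorted[9] = le$umbrellasadd  (last char: 'd')
  sorted[10] = llasaddle$umbre  (last char: 'e')
  sorted[11] = mbrellasaddle$u  (last char: 'u')
  sorted[12] = rellasaddle$umb  (last char: 'b')
  sorted[13] = saddle$umbrella  (last char: 'a')
  sorted[14] = umbrellasaddle$  (last char: '$')
Last column: eslmadlrldeuba$
Original string S is at sorted index 14

Answer: eslmadlrldeuba$
14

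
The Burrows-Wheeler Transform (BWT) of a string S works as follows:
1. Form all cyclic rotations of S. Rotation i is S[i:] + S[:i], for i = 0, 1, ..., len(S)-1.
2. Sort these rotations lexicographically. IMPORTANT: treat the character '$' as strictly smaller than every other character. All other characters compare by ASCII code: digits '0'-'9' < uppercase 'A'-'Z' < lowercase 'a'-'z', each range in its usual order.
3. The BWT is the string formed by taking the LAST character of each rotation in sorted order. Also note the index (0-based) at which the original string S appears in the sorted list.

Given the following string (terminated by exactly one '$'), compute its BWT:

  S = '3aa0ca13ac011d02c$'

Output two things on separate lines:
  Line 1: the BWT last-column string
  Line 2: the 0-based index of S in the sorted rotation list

Answer: ccda0a10$1ac332a01
8

Derivation:
All 18 rotations (rotation i = S[i:]+S[:i]):
  rot[0] = 3aa0ca13ac011d02c$
  rot[1] = aa0ca13ac011d02c$3
  rot[2] = a0ca13ac011d02c$3a
  rot[3] = 0ca13ac011d02c$3aa
  rot[4] = ca13ac011d02c$3aa0
  rot[5] = a13ac011d02c$3aa0c
  rot[6] = 13ac011d02c$3aa0ca
  rot[7] = 3ac011d02c$3aa0ca1
  rot[8] = ac011d02c$3aa0ca13
  rot[9] = c011d02c$3aa0ca13a
  rot[10] = 011d02c$3aa0ca13ac
  rot[11] = 11d02c$3aa0ca13ac0
  rot[12] = 1d02c$3aa0ca13ac01
  rot[13] = d02c$3aa0ca13ac011
  rot[14] = 02c$3aa0ca13ac011d
  rot[15] = 2c$3aa0ca13ac011d0
  rot[16] = c$3aa0ca13ac011d02
  rot[17] = $3aa0ca13ac011d02c
Sorted (with $ < everything):
  sorted[0] = $3aa0ca13ac011d02c  (last char: 'c')
  sorted[1] = 011d02c$3aa0ca13ac  (last char: 'c')
  sorted[2] = 02c$3aa0ca13ac011d  (last char: 'd')
  sorted[3] = 0ca13ac011d02c$3aa  (last char: 'a')
  sorted[4] = 11d02c$3aa0ca13ac0  (last char: '0')
  sorted[5] = 13ac011d02c$3aa0ca  (last char: 'a')
  sorted[6] = 1d02c$3aa0ca13ac01  (last char: '1')
  sorted[7] = 2c$3aa0ca13ac011d0  (last char: '0')
  sorted[8] = 3aa0ca13ac011d02c$  (last char: '$')
  sorted[9] = 3ac011d02c$3aa0ca1  (last char: '1')
  sorted[10] = a0ca13ac011d02c$3a  (last char: 'a')
  sorted[11] = a13ac011d02c$3aa0c  (last char: 'c')
  sorted[12] = aa0ca13ac011d02c$3  (last char: '3')
  sorted[13] = ac011d02c$3aa0ca13  (last char: '3')
  sorted[14] = c$3aa0ca13ac011d02  (last char: '2')
  sorted[15] = c011d02c$3aa0ca13a  (last char: 'a')
  sorted[16] = ca13ac011d02c$3aa0  (last char: '0')
  sorted[17] = d02c$3aa0ca13ac011  (last char: '1')
Last column: ccda0a10$1ac332a01
Original string S is at sorted index 8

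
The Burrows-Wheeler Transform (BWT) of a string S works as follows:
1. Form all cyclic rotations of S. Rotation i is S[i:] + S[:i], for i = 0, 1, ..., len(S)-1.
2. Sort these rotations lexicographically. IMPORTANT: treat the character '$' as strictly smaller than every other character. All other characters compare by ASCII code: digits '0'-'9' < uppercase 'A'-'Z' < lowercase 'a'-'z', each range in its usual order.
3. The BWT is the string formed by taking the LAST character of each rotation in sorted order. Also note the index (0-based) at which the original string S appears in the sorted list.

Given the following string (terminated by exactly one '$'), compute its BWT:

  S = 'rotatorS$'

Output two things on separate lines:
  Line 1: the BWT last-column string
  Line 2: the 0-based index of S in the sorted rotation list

All 9 rotations (rotation i = S[i:]+S[:i]):
  rot[0] = rotatorS$
  rot[1] = otatorS$r
  rot[2] = tatorS$ro
  rot[3] = atorS$rot
  rot[4] = torS$rota
  rot[5] = orS$rotat
  rot[6] = rS$rotato
  rot[7] = S$rotator
  rot[8] = $rotatorS
Sorted (with $ < everything):
  sorted[0] = $rotatorS  (last char: 'S')
  sorted[1] = S$rotator  (last char: 'r')
  sorted[2] = atorS$rot  (last char: 't')
  sorted[3] = orS$rotat  (last char: 't')
  sorted[4] = otatorS$r  (last char: 'r')
  sorted[5] = rS$rotato  (last char: 'o')
  sorted[6] = rotatorS$  (last char: '$')
  sorted[7] = tatorS$ro  (last char: 'o')
  sorted[8] = torS$rota  (last char: 'a')
Last column: Srttro$oa
Original string S is at sorted index 6

Answer: Srttro$oa
6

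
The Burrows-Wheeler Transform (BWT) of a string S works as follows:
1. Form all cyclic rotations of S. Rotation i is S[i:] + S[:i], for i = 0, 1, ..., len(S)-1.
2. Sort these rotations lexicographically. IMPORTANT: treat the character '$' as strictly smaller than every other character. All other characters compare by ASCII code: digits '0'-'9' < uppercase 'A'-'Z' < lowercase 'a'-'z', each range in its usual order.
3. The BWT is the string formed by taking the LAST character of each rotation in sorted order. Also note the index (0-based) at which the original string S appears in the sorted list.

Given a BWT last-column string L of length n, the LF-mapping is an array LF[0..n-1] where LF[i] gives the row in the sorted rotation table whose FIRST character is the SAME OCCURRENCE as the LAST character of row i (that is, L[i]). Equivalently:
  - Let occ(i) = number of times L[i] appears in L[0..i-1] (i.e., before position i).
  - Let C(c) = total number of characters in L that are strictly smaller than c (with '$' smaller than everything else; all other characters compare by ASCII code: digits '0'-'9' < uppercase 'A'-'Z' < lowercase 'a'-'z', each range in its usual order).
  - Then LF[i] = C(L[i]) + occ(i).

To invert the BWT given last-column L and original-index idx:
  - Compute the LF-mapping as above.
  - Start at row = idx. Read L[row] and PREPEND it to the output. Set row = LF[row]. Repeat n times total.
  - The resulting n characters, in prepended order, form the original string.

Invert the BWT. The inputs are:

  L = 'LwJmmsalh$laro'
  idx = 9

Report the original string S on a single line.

Answer: marshmallowJL$

Derivation:
LF mapping: 2 13 1 8 9 12 3 6 5 0 7 4 11 10
Walk LF starting at row 9, prepending L[row]:
  step 1: row=9, L[9]='$', prepend. Next row=LF[9]=0
  step 2: row=0, L[0]='L', prepend. Next row=LF[0]=2
  step 3: row=2, L[2]='J', prepend. Next row=LF[2]=1
  step 4: row=1, L[1]='w', prepend. Next row=LF[1]=13
  step 5: row=13, L[13]='o', prepend. Next row=LF[13]=10
  step 6: row=10, L[10]='l', prepend. Next row=LF[10]=7
  step 7: row=7, L[7]='l', prepend. Next row=LF[7]=6
  step 8: row=6, L[6]='a', prepend. Next row=LF[6]=3
  step 9: row=3, L[3]='m', prepend. Next row=LF[3]=8
  step 10: row=8, L[8]='h', prepend. Next row=LF[8]=5
  step 11: row=5, L[5]='s', prepend. Next row=LF[5]=12
  step 12: row=12, L[12]='r', prepend. Next row=LF[12]=11
  step 13: row=11, L[11]='a', prepend. Next row=LF[11]=4
  step 14: row=4, L[4]='m', prepend. Next row=LF[4]=9
Reversed output: marshmallowJL$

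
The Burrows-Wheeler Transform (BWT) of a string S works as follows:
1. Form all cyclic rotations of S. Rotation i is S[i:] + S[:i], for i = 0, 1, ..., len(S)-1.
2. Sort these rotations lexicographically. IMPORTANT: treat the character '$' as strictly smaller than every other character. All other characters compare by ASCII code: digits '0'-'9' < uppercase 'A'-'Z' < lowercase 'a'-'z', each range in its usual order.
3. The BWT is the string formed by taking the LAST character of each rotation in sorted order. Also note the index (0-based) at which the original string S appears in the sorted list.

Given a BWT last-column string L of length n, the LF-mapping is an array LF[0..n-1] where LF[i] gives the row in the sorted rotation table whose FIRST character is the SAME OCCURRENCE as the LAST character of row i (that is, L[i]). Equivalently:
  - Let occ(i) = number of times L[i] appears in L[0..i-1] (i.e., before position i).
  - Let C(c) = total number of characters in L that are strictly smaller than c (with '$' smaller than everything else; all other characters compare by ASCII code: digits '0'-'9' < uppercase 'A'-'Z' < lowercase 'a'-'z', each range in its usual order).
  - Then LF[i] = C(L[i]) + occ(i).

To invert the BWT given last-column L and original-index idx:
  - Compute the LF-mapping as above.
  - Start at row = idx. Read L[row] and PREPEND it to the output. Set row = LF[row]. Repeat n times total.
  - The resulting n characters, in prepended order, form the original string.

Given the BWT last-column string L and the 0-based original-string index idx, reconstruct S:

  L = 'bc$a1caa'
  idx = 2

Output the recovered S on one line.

Answer: aac1acb$

Derivation:
LF mapping: 5 6 0 2 1 7 3 4
Walk LF starting at row 2, prepending L[row]:
  step 1: row=2, L[2]='$', prepend. Next row=LF[2]=0
  step 2: row=0, L[0]='b', prepend. Next row=LF[0]=5
  step 3: row=5, L[5]='c', prepend. Next row=LF[5]=7
  step 4: row=7, L[7]='a', prepend. Next row=LF[7]=4
  step 5: row=4, L[4]='1', prepend. Next row=LF[4]=1
  step 6: row=1, L[1]='c', prepend. Next row=LF[1]=6
  step 7: row=6, L[6]='a', prepend. Next row=LF[6]=3
  step 8: row=3, L[3]='a', prepend. Next row=LF[3]=2
Reversed output: aac1acb$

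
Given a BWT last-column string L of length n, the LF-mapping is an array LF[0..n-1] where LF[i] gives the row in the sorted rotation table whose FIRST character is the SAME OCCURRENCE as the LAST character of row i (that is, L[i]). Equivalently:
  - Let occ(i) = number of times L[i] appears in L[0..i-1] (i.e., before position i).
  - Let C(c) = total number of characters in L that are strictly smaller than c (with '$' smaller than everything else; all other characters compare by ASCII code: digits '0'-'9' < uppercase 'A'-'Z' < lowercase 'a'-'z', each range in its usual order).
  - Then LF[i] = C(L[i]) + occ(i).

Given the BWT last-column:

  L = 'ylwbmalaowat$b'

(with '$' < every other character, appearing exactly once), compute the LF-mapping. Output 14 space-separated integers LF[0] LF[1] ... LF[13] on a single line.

Char counts: '$':1, 'a':3, 'b':2, 'l':2, 'm':1, 'o':1, 't':1, 'w':2, 'y':1
C (first-col start): C('$')=0, C('a')=1, C('b')=4, C('l')=6, C('m')=8, C('o')=9, C('t')=10, C('w')=11, C('y')=13
L[0]='y': occ=0, LF[0]=C('y')+0=13+0=13
L[1]='l': occ=0, LF[1]=C('l')+0=6+0=6
L[2]='w': occ=0, LF[2]=C('w')+0=11+0=11
L[3]='b': occ=0, LF[3]=C('b')+0=4+0=4
L[4]='m': occ=0, LF[4]=C('m')+0=8+0=8
L[5]='a': occ=0, LF[5]=C('a')+0=1+0=1
L[6]='l': occ=1, LF[6]=C('l')+1=6+1=7
L[7]='a': occ=1, LF[7]=C('a')+1=1+1=2
L[8]='o': occ=0, LF[8]=C('o')+0=9+0=9
L[9]='w': occ=1, LF[9]=C('w')+1=11+1=12
L[10]='a': occ=2, LF[10]=C('a')+2=1+2=3
L[11]='t': occ=0, LF[11]=C('t')+0=10+0=10
L[12]='$': occ=0, LF[12]=C('$')+0=0+0=0
L[13]='b': occ=1, LF[13]=C('b')+1=4+1=5

Answer: 13 6 11 4 8 1 7 2 9 12 3 10 0 5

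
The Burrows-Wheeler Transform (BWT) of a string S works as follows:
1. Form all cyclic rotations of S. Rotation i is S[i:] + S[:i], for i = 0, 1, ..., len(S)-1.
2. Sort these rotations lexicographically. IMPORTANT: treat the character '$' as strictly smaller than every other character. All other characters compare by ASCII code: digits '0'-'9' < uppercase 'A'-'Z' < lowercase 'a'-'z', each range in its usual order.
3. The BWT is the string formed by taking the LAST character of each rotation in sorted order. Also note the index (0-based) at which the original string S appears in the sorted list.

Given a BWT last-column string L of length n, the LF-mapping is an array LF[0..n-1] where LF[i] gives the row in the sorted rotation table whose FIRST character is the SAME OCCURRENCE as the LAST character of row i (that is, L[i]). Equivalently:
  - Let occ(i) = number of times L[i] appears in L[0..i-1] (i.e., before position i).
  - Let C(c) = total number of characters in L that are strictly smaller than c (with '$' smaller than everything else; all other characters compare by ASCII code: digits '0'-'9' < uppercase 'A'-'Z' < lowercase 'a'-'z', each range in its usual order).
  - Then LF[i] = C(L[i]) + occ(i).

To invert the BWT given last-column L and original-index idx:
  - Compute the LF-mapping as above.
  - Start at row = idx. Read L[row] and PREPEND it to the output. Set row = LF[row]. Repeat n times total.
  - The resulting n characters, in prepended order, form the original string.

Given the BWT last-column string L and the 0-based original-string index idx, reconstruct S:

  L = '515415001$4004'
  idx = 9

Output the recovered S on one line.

Answer: 4451010501405$

Derivation:
LF mapping: 11 5 12 8 6 13 1 2 7 0 9 3 4 10
Walk LF starting at row 9, prepending L[row]:
  step 1: row=9, L[9]='$', prepend. Next row=LF[9]=0
  step 2: row=0, L[0]='5', prepend. Next row=LF[0]=11
  step 3: row=11, L[11]='0', prepend. Next row=LF[11]=3
  step 4: row=3, L[3]='4', prepend. Next row=LF[3]=8
  step 5: row=8, L[8]='1', prepend. Next row=LF[8]=7
  step 6: row=7, L[7]='0', prepend. Next row=LF[7]=2
  step 7: row=2, L[2]='5', prepend. Next row=LF[2]=12
  step 8: row=12, L[12]='0', prepend. Next row=LF[12]=4
  step 9: row=4, L[4]='1', prepend. Next row=LF[4]=6
  step 10: row=6, L[6]='0', prepend. Next row=LF[6]=1
  step 11: row=1, L[1]='1', prepend. Next row=LF[1]=5
  step 12: row=5, L[5]='5', prepend. Next row=LF[5]=13
  step 13: row=13, L[13]='4', prepend. Next row=LF[13]=10
  step 14: row=10, L[10]='4', prepend. Next row=LF[10]=9
Reversed output: 4451010501405$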